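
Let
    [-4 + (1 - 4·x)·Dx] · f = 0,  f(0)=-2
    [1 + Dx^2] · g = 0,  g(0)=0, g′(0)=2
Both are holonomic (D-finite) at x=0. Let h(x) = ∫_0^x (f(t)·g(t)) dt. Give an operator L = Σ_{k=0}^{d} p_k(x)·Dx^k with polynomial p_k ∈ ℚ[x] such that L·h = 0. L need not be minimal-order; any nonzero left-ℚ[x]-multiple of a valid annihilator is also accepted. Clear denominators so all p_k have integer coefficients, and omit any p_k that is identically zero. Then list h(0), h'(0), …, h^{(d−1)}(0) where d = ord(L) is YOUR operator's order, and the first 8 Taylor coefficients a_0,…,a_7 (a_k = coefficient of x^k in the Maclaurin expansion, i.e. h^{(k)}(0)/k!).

L = (-1 + 4·x)·Dx + 8·Dx^2 + (-1 + 4·x)·Dx^3  (order 3).
h: a_k = 0, 0, -2, -16/3, -95/6, -152/3, -30401/180, -8686/15, …
ICs: h(0) = 0, h′(0) = 0, h′′(0) = -4.

f: a_k = -2, -8, -32, -128, -512, -2048, -8192, -32768, …
g: a_k = 0, 2, 0, -1/3, 0, 1/60, 0, -1/2520, …
h₀=f·g: eliminate ⇒ L₀, order ≤ 1·2.
∫: right-multiply L₀ by Dx.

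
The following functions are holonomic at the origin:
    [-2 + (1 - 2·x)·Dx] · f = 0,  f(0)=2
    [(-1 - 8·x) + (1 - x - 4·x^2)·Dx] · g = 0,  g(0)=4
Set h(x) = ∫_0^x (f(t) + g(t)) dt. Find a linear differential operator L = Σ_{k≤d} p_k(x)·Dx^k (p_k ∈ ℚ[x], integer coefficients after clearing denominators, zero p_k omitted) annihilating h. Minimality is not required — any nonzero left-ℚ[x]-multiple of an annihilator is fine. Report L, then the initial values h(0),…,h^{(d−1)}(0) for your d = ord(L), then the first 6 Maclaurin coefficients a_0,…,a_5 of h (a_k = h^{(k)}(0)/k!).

f: a_k = 2, 4, 8, 16, 32, 64, …
g: a_k = 4, 4, 20, 36, 116, 260, …
h₀=f+g: left-lcm gives L₀, ord ≤ 2.
∫: right-multiply L₀ by Dx.
L = (12 - 48·x + 192·x^2 - 128·x^3)·Dx + (-2 - 96·x^2 + 352·x^3 - 256·x^4)·Dx^2 + (-1 + 11·x - 30·x^2 + 80·x^4 - 64·x^5)·Dx^3  (order 3).
h: a_k = 0, 6, 4, 28/3, 13, 148/5, …
ICs: h(0) = 0, h′(0) = 6, h′′(0) = 8.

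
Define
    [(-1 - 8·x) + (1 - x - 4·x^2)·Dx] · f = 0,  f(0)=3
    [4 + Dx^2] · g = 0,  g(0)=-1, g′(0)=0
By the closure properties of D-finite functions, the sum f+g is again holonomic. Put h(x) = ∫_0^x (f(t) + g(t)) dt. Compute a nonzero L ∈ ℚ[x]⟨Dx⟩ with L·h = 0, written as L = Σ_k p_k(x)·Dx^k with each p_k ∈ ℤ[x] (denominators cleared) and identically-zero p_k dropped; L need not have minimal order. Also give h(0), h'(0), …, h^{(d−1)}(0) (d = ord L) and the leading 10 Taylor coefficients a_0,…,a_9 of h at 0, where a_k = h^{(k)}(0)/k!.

L = (116 + 1008·x + 968·x^2 + 2688·x^3 + 640·x^4 + 1024·x^5)·Dx + (-28 - 4·x + 8·x^2 + 200·x^3 + 480·x^4 + 384·x^5 + 512·x^6)·Dx^2 + (29 + 252·x + 242·x^2 + 672·x^3 + 160·x^4 + 256·x^5)·Dx^3 + (-7 - x + 2·x^2 + 50·x^3 + 120·x^4 + 96·x^5 + 128·x^6)·Dx^4  (order 4).
h: a_k = 0, 2, 3/2, 17/3, 27/4, 259/15, 65/2, 24439/315, 1323/8, 1100923/2835, …
ICs: h(0) = 0, h′(0) = 2, h′′(0) = 3, h′′′(0) = 34.

f: a_k = 3, 3, 15, 27, 87, 195, 543, 1323, 3495, 8787, …
g: a_k = -1, 0, 2, 0, -2/3, 0, 4/45, 0, -2/315, 0, …
L₀ := lclm(L_f,L_g); ord L₀ ≤ 1+2.
∫: right-multiply L₀ by Dx.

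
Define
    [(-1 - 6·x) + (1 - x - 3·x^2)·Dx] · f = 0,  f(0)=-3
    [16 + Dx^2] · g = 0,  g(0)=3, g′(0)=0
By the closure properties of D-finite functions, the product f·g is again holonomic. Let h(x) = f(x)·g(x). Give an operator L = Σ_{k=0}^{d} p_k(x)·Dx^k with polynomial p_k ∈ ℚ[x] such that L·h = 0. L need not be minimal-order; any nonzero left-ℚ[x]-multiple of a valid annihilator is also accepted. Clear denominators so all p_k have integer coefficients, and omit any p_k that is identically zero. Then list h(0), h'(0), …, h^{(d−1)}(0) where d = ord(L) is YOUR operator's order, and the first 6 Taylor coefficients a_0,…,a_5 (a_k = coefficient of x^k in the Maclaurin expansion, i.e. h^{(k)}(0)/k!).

L = (-10 + 16·x + 48·x^2) + (2 + 12·x)·Dx + (-1 + x + 3·x^2)·Dx^2  (order 2).
h: a_k = -9, -9, 36, 9, 21, 48, …
ICs: h(0) = -9, h′(0) = -9.

f: a_k = -3, -3, -12, -21, -57, -120, …
g: a_k = 3, 0, -24, 0, 32, 0, …
Sym-product of L_f,L_g gives L₀ (≤ ord 2).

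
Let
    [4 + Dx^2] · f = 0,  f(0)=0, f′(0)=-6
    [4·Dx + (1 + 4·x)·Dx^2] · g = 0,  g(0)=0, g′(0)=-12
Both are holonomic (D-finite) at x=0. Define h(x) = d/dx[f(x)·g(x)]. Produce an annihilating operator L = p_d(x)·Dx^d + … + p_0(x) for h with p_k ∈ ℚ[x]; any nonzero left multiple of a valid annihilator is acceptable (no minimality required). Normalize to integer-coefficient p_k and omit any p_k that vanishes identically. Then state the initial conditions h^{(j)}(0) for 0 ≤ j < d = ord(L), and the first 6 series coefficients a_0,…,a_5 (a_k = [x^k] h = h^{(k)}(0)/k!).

L = (-832 - 992·x - 5568·x^2 - 12288·x^3 - 2048·x^4 + 24576·x^5 + 16384·x^6) + (-264 - 1568·x - 2560·x^2 + 10240·x^4 + 8192·x^5)·Dx + (-220 - 368·x - 1760·x^2 - 3072·x^3 + 2048·x^4 + 12288·x^5 + 8192·x^6)·Dx^2 + (-66 - 392·x - 640·x^2 + 2560·x^4 + 2048·x^5)·Dx^3 + (-3 - 30·x - 92·x^2 + 640·x^4 + 1536·x^5 + 1024·x^6)·Dx^4  (order 4).
h: a_k = 0, 144, -432, 1344, -5280, 20640, …
ICs: h(0) = 0, h′(0) = 144, h′′(0) = -864, h′′′(0) = 8064.

f: a_k = 0, -6, 0, 4, 0, -4/5, …
g: a_k = 0, -12, 24, -64, 192, -3072/5, …
h₀=f·g: eliminate ⇒ L₀, order ≤ 2·2.
h₀' ⇒ L via d/dx closure of L₀.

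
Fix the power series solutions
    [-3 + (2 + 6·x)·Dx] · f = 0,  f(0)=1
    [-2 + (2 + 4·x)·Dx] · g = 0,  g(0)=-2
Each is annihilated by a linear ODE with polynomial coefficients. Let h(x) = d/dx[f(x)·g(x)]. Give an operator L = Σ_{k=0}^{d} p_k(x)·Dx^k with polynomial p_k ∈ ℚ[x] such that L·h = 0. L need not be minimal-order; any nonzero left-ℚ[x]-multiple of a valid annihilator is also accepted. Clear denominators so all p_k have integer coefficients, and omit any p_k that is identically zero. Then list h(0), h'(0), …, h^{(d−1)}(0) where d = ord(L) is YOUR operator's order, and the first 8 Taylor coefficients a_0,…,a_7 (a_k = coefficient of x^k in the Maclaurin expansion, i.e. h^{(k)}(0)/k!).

L = -1 + (-10 - 74·x - 180·x^2 - 144·x^3)·Dx  (order 1).
h: a_k = -5, 1/2, -15/8, 101/16, -2575/128, 15903/256, -192675/1024, 1153005/2048, …
ICs: h(0) = -5.

f: a_k = 1, 3/2, -9/8, 27/16, -405/128, 1701/256, -15309/1024, 72171/2048, …
g: a_k = -2, -2, 1, -1, 5/4, -7/4, 21/8, -33/8, …
h₀=f·g: eliminate ⇒ L₀, order ≤ 1·1.
h=h₀': d/dx-closure on L₀ ⇒ L.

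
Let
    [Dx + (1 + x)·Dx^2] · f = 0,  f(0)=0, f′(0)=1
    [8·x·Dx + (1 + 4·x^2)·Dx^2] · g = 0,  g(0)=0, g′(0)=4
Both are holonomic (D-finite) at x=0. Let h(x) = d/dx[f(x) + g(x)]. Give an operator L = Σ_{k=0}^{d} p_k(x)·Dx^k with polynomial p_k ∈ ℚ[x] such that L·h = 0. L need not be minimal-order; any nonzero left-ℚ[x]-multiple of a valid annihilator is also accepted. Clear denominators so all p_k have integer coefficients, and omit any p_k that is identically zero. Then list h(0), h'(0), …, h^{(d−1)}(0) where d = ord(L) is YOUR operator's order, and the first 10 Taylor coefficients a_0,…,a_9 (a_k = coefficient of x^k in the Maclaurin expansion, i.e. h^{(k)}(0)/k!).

L = (-8 - 24·x + 96·x^2 + 32·x^3) + (-10 - 16·x + 72·x^2 + 192·x^3 + 64·x^4)·Dx + (-1 + 7·x + 8·x^2 + 32·x^3 + 48·x^4 + 16·x^5)·Dx^2  (order 2).
h: a_k = 5, -1, -15, -1, 65, -1, -255, -1, 1025, -1, …
ICs: h(0) = 5, h′(0) = -1.

f: a_k = 0, 1, -1/2, 1/3, -1/4, 1/5, -1/6, 1/7, -1/8, 1/9, …
g: a_k = 0, 4, 0, -16/3, 0, 64/5, 0, -256/7, 0, 1024/9, …
L₀ := lclm(L_f,L_g); ord L₀ ≤ 2+2.
h₀' ⇒ L via d/dx closure of L₀.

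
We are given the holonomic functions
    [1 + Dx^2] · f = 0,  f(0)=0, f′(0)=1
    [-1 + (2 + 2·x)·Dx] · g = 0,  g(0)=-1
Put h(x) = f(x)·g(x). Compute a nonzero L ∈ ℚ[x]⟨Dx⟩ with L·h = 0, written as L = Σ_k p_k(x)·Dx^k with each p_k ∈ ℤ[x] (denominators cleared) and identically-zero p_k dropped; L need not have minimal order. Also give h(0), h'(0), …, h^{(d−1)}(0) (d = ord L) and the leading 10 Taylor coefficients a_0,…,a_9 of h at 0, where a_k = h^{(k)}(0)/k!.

L = (7 + 8·x + 4·x^2) + (-4 - 4·x)·Dx + (4 + 8·x + 4·x^2)·Dx^2  (order 2).
h: a_k = 0, -1, -1/2, 7/24, 1/48, 19/1920, -27/1280, 983/64512, -7727/645120, 185275/18579456, …
ICs: h(0) = 0, h′(0) = -1.

f: a_k = 0, 1, 0, -1/6, 0, 1/120, 0, -1/5040, 0, 1/362880, …
g: a_k = -1, -1/2, 1/8, -1/16, 5/128, -7/256, 21/1024, -33/2048, 429/32768, -715/65536, …
f·g: L₀ = L_f ⊗_s L_g, ord ≤ 2·1.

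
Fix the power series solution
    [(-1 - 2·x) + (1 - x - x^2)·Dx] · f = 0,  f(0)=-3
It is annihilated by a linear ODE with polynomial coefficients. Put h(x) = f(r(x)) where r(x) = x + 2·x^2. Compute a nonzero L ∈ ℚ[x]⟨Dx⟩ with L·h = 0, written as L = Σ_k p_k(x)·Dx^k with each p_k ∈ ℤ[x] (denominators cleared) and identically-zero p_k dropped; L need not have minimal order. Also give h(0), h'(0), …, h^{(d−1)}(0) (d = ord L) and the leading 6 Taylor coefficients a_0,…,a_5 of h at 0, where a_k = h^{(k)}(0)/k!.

f: a_k = -3, -3, -6, -9, -15, -24, …
L₀ from L_f via x↦r, Dx↦r'^{-1}Dx.
L = (1 + 6·x + 12·x^2 + 16·x^3) + (-1 + x + 3·x^2 + 4·x^3 + 4·x^4)·Dx  (order 1).
h: a_k = -3, -3, -12, -33, -93, -252, …
ICs: h(0) = -3.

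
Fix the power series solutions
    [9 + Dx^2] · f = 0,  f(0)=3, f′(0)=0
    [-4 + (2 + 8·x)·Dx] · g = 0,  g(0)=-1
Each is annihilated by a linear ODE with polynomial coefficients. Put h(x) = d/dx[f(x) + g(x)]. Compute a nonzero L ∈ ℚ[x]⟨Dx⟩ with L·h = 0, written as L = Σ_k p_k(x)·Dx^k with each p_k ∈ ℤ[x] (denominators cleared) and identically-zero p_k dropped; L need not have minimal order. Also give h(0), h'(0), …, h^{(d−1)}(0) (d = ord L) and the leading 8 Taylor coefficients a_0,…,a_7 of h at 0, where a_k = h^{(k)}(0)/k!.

f: a_k = 3, 0, -27/2, 0, 81/8, 0, -243/80, 0, …
g: a_k = -1, -2, 2, -4, 10, -28, 84, -264, …
Weyl lclm of L_f,L_g ⇒ L₀ (ord ≤ 3).
h₀' ⇒ L via d/dx closure of L₀.
L = (-414 - 432·x - 864·x^2) + (-63 - 468·x - 1296·x^2 - 1728·x^3)·Dx + (-46 - 48·x - 96·x^2)·Dx^2 + (-7 - 52·x - 144·x^2 - 192·x^3)·Dx^3  (order 3).
h: a_k = -2, -23, -12, 161/2, -140, 19431/40, -1848, 3846027/560, …
ICs: h(0) = -2, h′(0) = -23, h′′(0) = -24.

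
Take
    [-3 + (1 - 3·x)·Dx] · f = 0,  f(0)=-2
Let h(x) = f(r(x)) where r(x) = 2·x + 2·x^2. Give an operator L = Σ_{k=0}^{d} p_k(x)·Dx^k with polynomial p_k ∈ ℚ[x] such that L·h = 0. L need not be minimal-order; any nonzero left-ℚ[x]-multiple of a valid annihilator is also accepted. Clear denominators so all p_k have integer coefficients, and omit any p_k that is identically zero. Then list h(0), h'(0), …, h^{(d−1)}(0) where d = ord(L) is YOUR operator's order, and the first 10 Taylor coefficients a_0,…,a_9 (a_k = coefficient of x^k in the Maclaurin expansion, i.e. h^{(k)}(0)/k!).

f: a_k = -2, -6, -18, -54, -162, -486, -1458, -4374, -13122, -39366, …
f∘r: x↦r, Dx↦Dx/r' in L_f ⇒ L₀.
L = (6 + 12·x) + (-1 + 6·x + 6·x^2)·Dx  (order 1).
h: a_k = -2, -12, -84, -576, -3960, -27216, -187056, -1285632, -8836128, -60730560, …
ICs: h(0) = -2.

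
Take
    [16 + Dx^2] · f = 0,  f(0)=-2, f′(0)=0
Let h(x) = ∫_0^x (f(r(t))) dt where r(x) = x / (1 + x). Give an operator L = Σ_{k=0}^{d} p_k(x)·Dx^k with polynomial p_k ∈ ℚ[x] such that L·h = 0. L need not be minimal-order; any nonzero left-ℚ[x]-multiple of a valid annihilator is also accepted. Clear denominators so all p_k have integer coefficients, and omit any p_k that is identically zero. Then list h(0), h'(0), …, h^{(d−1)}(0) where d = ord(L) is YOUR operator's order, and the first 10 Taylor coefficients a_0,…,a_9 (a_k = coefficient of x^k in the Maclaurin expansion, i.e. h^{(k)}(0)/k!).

L = 16·Dx + (2 + 6·x + 6·x^2 + 2·x^3)·Dx^2 + (1 + 4·x + 6·x^2 + 4·x^3 + x^4)·Dx^3  (order 3).
h: a_k = 0, -2, 0, 16/3, -8, 16/3, 32/9, -784/45, 164/5, -25136/567, …
ICs: h(0) = 0, h′(0) = -2, h′′(0) = 0.

f: a_k = -2, 0, 16, 0, -64/3, 0, 512/45, 0, -1024/315, 0, …
Substitute x→r, Dx→(1/r')Dx; clear ⇒ L₀.
∫: right-multiply L₀ by Dx.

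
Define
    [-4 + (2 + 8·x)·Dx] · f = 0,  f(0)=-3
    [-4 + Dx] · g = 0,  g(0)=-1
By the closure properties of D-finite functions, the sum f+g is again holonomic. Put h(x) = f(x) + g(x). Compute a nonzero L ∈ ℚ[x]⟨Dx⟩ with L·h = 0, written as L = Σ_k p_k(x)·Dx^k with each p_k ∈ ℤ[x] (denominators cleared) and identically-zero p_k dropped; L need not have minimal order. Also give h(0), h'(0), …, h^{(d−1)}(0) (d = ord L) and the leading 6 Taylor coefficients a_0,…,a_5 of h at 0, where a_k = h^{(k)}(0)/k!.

L = (24 + 64·x) + (-10 - 64·x - 128·x^2)·Dx + (1 + 12·x + 32·x^2)·Dx^2  (order 2).
h: a_k = -4, -10, -2, -68/3, 58/3, -1388/15, …
ICs: h(0) = -4, h′(0) = -10.

f: a_k = -3, -6, 6, -12, 30, -84, …
g: a_k = -1, -4, -8, -32/3, -32/3, -128/15, …
h₀=f+g: left-lcm gives L₀, ord ≤ 2.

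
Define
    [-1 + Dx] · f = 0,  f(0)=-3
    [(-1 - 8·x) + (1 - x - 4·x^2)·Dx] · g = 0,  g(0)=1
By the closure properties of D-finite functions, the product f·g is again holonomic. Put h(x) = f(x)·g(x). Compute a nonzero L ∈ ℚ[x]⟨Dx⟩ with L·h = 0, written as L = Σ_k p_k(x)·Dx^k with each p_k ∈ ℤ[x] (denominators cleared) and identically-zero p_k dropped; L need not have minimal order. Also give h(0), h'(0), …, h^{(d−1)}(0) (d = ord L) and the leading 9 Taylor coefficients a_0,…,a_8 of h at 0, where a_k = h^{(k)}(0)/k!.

L = (2 + 7·x - 4·x^2) + (-1 + x + 4·x^2)·Dx  (order 1).
h: a_k = -3, -6, -39/2, -44, -977/8, -5963/20, -188797/240, -831287/420, -68891713/13440, …
ICs: h(0) = -3.

f: a_k = -3, -3, -3/2, -1/2, -1/8, -1/40, -1/240, -1/1680, -1/13440, …
g: a_k = 1, 1, 5, 9, 29, 65, 181, 441, 1165, …
Sym-product of L_f,L_g gives L₀ (≤ ord 1).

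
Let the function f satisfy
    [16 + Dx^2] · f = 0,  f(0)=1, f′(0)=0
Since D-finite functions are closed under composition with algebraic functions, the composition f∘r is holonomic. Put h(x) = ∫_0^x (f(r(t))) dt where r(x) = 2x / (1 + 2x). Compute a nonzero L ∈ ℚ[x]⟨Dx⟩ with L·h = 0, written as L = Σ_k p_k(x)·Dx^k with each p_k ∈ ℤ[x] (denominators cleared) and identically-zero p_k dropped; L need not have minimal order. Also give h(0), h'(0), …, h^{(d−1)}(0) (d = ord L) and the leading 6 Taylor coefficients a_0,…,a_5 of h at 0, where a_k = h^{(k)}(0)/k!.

f: a_k = 1, 0, -8, 0, 32/3, 0, …
L₀ from L_f via x↦r, Dx↦r'^{-1}Dx.
Integrate: L := L₀·Dx.
L = 64·Dx + (4 + 24·x + 48·x^2 + 32·x^3)·Dx^2 + (1 + 8·x + 24·x^2 + 32·x^3 + 16·x^4)·Dx^3  (order 3).
h: a_k = 0, 1, 0, -32/3, 32, -128/3, …
ICs: h(0) = 0, h′(0) = 1, h′′(0) = 0.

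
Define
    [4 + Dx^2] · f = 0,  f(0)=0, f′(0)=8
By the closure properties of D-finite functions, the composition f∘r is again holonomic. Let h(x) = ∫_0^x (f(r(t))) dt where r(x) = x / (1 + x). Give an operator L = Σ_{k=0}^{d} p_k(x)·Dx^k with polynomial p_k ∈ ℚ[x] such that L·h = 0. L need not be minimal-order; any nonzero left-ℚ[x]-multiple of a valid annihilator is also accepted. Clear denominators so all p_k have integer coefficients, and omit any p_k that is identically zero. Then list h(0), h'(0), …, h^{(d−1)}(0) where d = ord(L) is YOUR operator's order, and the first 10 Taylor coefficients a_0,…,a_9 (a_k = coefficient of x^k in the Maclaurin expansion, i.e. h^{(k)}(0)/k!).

f: a_k = 0, 8, 0, -16/3, 0, 16/15, 0, -32/315, 0, 16/2835, …
L₀ from L_f via x↦r, Dx↦r'^{-1}Dx.
h=∫₀ˣh₀: take L = L₀·Dx.
L = 4·Dx + (2 + 6·x + 6·x^2 + 2·x^3)·Dx^2 + (1 + 4·x + 6·x^2 + 4·x^3 + x^4)·Dx^3  (order 3).
h: a_k = 0, 0, 4, -8/3, 2/3, 8/5, -172/45, 40/7, -2209/315, 3032/405, …
ICs: h(0) = 0, h′(0) = 0, h′′(0) = 8.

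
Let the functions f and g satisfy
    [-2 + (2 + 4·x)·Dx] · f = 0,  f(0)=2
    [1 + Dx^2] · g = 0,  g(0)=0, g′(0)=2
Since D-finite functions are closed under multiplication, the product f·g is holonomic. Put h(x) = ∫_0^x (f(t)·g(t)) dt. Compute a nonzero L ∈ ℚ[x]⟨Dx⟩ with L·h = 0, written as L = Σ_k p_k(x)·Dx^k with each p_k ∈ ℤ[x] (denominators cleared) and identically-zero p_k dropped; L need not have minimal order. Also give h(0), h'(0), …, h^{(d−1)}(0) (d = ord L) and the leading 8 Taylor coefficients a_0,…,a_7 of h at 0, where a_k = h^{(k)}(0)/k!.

L = (4 + 4·x + 4·x^2)·Dx + (-2 - 4·x)·Dx^2 + (1 + 4·x + 4·x^2)·Dx^3  (order 3).
h: a_k = 0, 0, 2, 4/3, -2/3, 4/15, -16/45, 16/35, …
ICs: h(0) = 0, h′(0) = 0, h′′(0) = 4.

f: a_k = 2, 2, -1, 1, -5/4, 7/4, -21/8, 33/8, …
g: a_k = 0, 2, 0, -1/3, 0, 1/60, 0, -1/2520, …
Product ⇒ symmetric product L₀, ord ≤ 2.
h=∫h₀ ⇒ L = L₀·Dx.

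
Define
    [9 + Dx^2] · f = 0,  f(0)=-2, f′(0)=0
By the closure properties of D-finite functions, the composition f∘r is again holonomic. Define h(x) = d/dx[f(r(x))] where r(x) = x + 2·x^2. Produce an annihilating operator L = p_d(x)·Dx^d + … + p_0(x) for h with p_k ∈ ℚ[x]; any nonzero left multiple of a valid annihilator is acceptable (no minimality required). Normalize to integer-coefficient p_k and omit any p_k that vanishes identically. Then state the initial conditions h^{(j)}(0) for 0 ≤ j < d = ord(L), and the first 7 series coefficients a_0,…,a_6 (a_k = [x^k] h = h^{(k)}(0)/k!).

L = (57 + 144·x + 864·x^2 + 2304·x^3 + 2304·x^4) + (-12 - 48·x)·Dx + (1 + 8·x + 16·x^2)·Dx^2  (order 2).
h: a_k = 0, 18, 108, 117, -270, -19197/20, -13419/10, …
ICs: h(0) = 0, h′(0) = 18.

f: a_k = -2, 0, 9, 0, -27/4, 0, 81/40, …
h₀=f(r): pull back L_f along r ⇒ L₀.
h₀' ⇒ L via d/dx closure of L₀.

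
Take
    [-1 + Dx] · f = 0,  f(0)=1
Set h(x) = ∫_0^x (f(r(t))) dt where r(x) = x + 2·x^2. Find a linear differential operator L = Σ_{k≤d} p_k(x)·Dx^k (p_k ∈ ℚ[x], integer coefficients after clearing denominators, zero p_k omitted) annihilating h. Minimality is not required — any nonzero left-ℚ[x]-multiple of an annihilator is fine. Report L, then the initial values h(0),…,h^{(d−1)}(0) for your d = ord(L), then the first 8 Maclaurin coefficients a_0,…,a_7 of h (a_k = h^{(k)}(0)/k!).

f: a_k = 1, 1, 1/2, 1/6, 1/24, 1/120, 1/720, 1/5040, …
L₀ from L_f via x↦r, Dx↦r'^{-1}Dx.
h=∫₀ˣh₀: take L = L₀·Dx.
L = (-1 - 4·x)·Dx + Dx^2  (order 2).
h: a_k = 0, 1, 1/2, 5/6, 13/24, 73/120, 281/720, 1741/5040, …
ICs: h(0) = 0, h′(0) = 1.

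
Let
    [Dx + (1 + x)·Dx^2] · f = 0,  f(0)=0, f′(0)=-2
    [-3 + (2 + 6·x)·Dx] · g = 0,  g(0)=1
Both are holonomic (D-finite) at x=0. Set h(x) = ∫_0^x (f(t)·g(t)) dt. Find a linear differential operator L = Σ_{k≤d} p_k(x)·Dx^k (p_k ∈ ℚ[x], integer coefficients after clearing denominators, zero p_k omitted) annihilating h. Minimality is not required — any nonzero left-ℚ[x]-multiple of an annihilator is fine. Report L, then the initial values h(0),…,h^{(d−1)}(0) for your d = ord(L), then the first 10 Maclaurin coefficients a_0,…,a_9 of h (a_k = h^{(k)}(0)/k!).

f: a_k = 0, -2, 1, -2/3, 1/2, -2/5, 1/3, -2/7, 1/4, -2/9, …
g: a_k = 1, 3/2, -9/8, 27/16, -405/128, 1701/256, -15309/1024, 72171/2048, -2814669/32768, 14073345/65536, …
h₀=f·g: eliminate ⇒ L₀, order ≤ 2·1.
Integrate: L := L₀·Dx.
L = (21 + 9·x)·Dx + (-8 - 24·x)·Dx^2 + (4 + 28·x + 60·x^2 + 36·x^3)·Dx^3  (order 3).
h: a_k = 0, 0, -1, -2/3, 37/48, -1, 2917/1920, -17671/6720, 719709/143360, -830323/80640, …
ICs: h(0) = 0, h′(0) = 0, h′′(0) = -2.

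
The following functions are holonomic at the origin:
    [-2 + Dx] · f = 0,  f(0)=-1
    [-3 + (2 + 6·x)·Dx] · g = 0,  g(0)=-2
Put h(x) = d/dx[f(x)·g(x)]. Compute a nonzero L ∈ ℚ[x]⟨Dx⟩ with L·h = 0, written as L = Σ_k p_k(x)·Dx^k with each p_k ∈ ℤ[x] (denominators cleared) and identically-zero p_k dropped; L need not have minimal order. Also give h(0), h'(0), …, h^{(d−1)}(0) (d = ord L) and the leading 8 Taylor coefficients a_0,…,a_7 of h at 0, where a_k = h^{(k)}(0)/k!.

f: a_k = -1, -2, -2, -4/3, -2/3, -4/15, -4/45, -8/315, …
g: a_k = -2, -3, 9/4, -27/8, 405/64, -1701/128, 15309/512, -72171/1024, …
L₀ := L_f ⊗_s L_g (sym. prod.), ord ≤ 1.
Differentiate: ansatz ord ≤ ord L₀ ⇒ L.
L = (31 + 168·x + 144·x^2) + (-14 - 66·x - 72·x^2)·Dx  (order 1).
h: a_k = 7, 31/2, 181/8, 241/48, 13279/384, -276497/3840, 9930589/46080, -56288873/92160, …
ICs: h(0) = 7.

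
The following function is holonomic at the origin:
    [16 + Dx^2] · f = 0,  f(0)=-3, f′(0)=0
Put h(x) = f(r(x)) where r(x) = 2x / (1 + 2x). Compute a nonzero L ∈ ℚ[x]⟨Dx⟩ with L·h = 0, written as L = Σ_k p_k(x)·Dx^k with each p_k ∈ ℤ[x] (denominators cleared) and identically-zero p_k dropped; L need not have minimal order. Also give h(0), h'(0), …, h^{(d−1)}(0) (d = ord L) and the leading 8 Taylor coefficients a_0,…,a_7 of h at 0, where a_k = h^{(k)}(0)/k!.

L = 64 + (4 + 24·x + 48·x^2 + 32·x^3)·Dx + (1 + 8·x + 24·x^2 + 32·x^3 + 16·x^4)·Dx^2  (order 2).
h: a_k = -3, 0, 96, -384, 640, 1024, -175616/15, 251904/5, …
ICs: h(0) = -3, h′(0) = 0.

f: a_k = -3, 0, 24, 0, -32, 0, 256/15, 0, …
f∘r: x↦r, Dx↦Dx/r' in L_f ⇒ L₀.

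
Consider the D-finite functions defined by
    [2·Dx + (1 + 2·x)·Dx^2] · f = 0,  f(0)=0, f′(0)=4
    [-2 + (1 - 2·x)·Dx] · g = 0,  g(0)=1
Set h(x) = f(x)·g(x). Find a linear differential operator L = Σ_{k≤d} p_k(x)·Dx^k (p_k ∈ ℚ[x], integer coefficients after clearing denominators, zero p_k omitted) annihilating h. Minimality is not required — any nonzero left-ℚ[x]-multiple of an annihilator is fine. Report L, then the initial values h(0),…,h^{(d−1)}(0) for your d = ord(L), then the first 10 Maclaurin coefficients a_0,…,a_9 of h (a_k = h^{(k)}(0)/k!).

f: a_k = 0, 4, -4, 16/3, -8, 64/5, -64/3, 256/7, -64, 1024/9, …
g: a_k = 1, 2, 4, 8, 16, 32, 64, 128, 256, 512, …
L₀ := L_f ⊗_s L_g (sym. prod.), ord ≤ 2.
L = 4 + (2 + 12·x)·Dx + (-1 + 4·x^2)·Dx^2  (order 2).
h: a_k = 0, 4, 4, 40/3, 56/3, 752/15, 1184/15, 20416/105, 34112/105, 240512/315, …
ICs: h(0) = 0, h′(0) = 4.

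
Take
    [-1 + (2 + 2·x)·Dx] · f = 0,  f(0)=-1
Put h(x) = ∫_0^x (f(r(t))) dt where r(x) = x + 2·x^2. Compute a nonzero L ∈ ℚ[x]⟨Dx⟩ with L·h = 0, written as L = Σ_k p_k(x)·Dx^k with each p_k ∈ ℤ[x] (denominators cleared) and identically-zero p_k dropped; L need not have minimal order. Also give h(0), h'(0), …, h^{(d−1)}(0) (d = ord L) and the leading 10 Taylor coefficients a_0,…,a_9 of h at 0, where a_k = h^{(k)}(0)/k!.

f: a_k = -1, -1/2, 1/8, -1/16, 5/128, -7/256, 21/1024, -33/2048, 429/32768, -715/65536, …
Substitute x→r, Dx→(1/r')Dx; clear ⇒ L₀.
∫: right-multiply L₀ by Dx.
L = (-1 - 4·x)·Dx + (2 + 2·x + 4·x^2)·Dx^2  (order 2).
h: a_k = 0, -1, -1/4, -7/24, 7/64, 21/640, -119/1536, 27/1024, 791/16384, -17843/294912, …
ICs: h(0) = 0, h′(0) = -1.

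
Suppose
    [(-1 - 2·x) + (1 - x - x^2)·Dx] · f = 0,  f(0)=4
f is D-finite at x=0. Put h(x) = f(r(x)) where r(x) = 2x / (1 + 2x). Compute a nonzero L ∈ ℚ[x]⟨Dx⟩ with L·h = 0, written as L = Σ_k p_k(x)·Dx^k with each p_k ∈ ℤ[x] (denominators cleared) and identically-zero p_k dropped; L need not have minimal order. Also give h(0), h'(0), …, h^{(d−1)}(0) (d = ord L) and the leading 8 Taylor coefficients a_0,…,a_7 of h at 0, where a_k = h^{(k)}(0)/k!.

f: a_k = 4, 4, 8, 12, 20, 32, 52, 84, …
h₀=f(r): pull back L_f along r ⇒ L₀.
L = (2 + 12·x) + (-1 - 4·x + 8·x^3)·Dx  (order 1).
h: a_k = 4, 8, 16, 0, 64, -128, 512, -1536, …
ICs: h(0) = 4.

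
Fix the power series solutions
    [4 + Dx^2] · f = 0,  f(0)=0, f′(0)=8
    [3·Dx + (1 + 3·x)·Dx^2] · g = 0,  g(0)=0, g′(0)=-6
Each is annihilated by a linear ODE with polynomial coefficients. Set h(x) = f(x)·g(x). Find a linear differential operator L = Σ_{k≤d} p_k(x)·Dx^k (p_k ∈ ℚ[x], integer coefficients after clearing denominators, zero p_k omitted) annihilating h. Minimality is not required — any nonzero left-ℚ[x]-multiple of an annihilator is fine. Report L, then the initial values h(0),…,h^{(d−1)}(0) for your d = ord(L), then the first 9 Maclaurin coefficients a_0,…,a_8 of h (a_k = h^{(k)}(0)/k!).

L = (-1112 - 1248·x + 7344·x^2 + 27648·x^3 + 20736·x^4) + (-48 + 2160·x + 10368·x^2 + 10368·x^3)·Dx + (-250 + 240·x + 4968·x^2 + 13824·x^3 + 10368·x^4)·Dx^2 + (-12 + 540·x + 2592·x^2 + 2592·x^3)·Dx^3 + (7 + 138·x + 783·x^2 + 1728·x^3 + 1296·x^4)·Dx^4  (order 4).
h: a_k = 0, 0, -48, 72, -112, 276, -688, 8688/5, -94480/21, …
ICs: h(0) = 0, h′(0) = 0, h′′(0) = -96, h′′′(0) = 432.

f: a_k = 0, 8, 0, -16/3, 0, 16/15, 0, -32/315, 0, …
g: a_k = 0, -6, 9, -18, 81/2, -486/5, 243, -4374/7, 6561/4, …
Sym-product of L_f,L_g gives L₀ (≤ ord 4).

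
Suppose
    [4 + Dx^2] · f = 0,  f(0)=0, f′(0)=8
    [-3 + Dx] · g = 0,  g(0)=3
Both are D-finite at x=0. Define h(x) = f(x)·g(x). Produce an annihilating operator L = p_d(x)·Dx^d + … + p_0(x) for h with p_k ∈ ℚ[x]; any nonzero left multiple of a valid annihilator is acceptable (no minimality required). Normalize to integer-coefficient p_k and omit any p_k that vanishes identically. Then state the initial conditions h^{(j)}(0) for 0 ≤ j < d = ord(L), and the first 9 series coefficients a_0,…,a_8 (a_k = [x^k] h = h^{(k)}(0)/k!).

f: a_k = 0, 8, 0, -16/3, 0, 16/15, 0, -32/315, 0, …
g: a_k = 3, 9, 27/2, 27/2, 81/8, 243/40, 243/80, 729/560, 2187/4480, …
L₀ := L_f ⊗_s L_g (sym. prod.), ord ≤ 2.
L = 13 - 6·Dx + Dx^2  (order 2).
h: a_k = 0, 24, 72, 92, 60, 61/5, -69/5, -3277/210, -17/2, …
ICs: h(0) = 0, h′(0) = 24.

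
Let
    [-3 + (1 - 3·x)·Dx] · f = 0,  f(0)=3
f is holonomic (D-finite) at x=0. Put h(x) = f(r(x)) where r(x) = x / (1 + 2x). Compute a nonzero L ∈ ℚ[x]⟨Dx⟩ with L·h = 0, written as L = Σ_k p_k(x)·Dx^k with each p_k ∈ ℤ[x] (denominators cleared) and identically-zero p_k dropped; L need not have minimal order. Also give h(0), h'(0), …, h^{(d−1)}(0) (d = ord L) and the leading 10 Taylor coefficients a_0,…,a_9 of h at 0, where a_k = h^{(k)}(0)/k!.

L = 3 + (-1 - x + 2·x^2)·Dx  (order 1).
h: a_k = 3, 9, 9, 9, 9, 9, 9, 9, 9, 9, …
ICs: h(0) = 3.

f: a_k = 3, 9, 27, 81, 243, 729, 2187, 6561, 19683, 59049, …
Change of var in L_f (x↦r) gives L₀.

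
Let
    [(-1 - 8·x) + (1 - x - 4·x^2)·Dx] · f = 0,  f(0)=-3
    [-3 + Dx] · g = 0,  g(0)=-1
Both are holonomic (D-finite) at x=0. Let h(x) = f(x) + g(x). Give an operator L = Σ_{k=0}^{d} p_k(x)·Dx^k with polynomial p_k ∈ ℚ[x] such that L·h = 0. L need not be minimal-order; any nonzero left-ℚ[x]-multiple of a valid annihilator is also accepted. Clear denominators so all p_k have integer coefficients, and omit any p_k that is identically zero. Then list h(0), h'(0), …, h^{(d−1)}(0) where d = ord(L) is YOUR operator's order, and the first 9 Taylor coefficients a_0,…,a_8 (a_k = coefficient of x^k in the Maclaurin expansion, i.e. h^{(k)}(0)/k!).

L = (-21 - 9·x - 396·x^2 - 288·x^3) + (1 + 42·x + 159·x^2 - 72·x^3 - 144·x^4)·Dx + (2 - 13·x - 9·x^2 + 56·x^3 + 48·x^4)·Dx^2  (order 2).
h: a_k = -4, -6, -39/2, -63/2, -723/8, -7881/40, -43521/80, -741123/560, -15658329/4480, …
ICs: h(0) = -4, h′(0) = -6.

f: a_k = -3, -3, -15, -27, -87, -195, -543, -1323, -3495, …
g: a_k = -1, -3, -9/2, -9/2, -27/8, -81/40, -81/80, -243/560, -729/4480, …
Weyl lclm of L_f,L_g ⇒ L₀ (ord ≤ 2).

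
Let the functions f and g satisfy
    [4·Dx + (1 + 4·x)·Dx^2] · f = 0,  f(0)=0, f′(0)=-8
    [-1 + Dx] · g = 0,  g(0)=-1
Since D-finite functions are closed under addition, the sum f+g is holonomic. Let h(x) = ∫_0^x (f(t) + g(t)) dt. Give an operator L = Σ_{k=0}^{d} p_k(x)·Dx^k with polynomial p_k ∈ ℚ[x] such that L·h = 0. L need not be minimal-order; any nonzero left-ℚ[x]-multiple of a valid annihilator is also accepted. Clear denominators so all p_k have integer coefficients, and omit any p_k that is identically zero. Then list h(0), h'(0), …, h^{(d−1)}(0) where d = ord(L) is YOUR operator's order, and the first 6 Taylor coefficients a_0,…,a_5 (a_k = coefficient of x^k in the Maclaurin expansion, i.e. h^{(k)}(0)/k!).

f: a_k = 0, -8, 16, -128/3, 128, -2048/5, …
g: a_k = -1, -1, -1/2, -1/6, -1/24, -1/120, …
h₀=f+g: left-lcm gives L₀, ord ≤ 3.
Integrate: L := L₀·Dx.
L = (-36 - 16·x)·Dx^2 + (31 - 8·x - 16·x^2)·Dx^3 + (5 + 24·x + 16·x^2)·Dx^4  (order 4).
h: a_k = 0, -1, -9/2, 31/6, -257/24, 3071/120, …
ICs: h(0) = 0, h′(0) = -1, h′′(0) = -9, h′′′(0) = 31.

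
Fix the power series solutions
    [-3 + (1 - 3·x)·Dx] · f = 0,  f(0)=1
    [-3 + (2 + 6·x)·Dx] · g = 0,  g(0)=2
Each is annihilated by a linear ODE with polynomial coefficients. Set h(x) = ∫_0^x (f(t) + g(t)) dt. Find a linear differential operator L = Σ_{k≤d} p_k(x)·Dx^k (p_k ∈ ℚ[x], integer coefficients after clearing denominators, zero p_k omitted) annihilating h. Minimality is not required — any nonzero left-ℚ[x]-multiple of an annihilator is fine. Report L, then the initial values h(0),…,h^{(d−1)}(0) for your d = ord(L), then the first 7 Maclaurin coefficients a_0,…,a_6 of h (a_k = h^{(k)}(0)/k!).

L = (-45 - 81·x)·Dx + (27 + 126·x + 243·x^2)·Dx^2 + (-2 - 18·x + 18·x^2 + 162·x^3)·Dx^3  (order 3).
h: a_k = 0, 3, 3, 9/4, 243/32, 4779/320, 10935/256, …
ICs: h(0) = 0, h′(0) = 3, h′′(0) = 6.

f: a_k = 1, 3, 9, 27, 81, 243, 729, …
g: a_k = 2, 3, -9/4, 27/8, -405/64, 1701/128, -15309/512, …
f+g: L₀ = lclm(L_f,L_g), ord ≤ 1+1.
Integrate: L := L₀·Dx.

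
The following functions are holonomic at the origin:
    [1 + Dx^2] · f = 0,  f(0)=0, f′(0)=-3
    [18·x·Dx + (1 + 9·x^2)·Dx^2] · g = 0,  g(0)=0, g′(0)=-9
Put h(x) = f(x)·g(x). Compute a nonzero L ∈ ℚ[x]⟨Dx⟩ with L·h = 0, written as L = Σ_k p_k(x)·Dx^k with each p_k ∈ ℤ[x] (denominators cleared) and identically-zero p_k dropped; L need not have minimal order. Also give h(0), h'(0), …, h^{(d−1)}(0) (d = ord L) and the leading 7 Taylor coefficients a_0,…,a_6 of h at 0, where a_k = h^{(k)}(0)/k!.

f: a_k = 0, -3, 0, 1/2, 0, -1/40, 0, …
g: a_k = 0, -9, 0, 27, 0, -729/5, 0, …
Product ⇒ symmetric product L₀, ord ≤ 4.
L = (370 + 9594·x^2 + 4131·x^4 + 2916·x^6 + 6561·x^8) + (684·x + 6804·x^3 + 8748·x^5 + 26244·x^7)·Dx + (380 + 9792·x^2 + 5346·x^4 + 5832·x^6 + 13122·x^8)·Dx^2 + (684·x + 6804·x^3 + 8748·x^5 + 26244·x^7)·Dx^3 + (10 + 198·x^2 + 1215·x^4 + 2916·x^6 + 6561·x^8)·Dx^4  (order 4).
h: a_k = 0, 0, 27, 0, -171/2, 0, 3609/8, …
ICs: h(0) = 0, h′(0) = 0, h′′(0) = 54, h′′′(0) = 0.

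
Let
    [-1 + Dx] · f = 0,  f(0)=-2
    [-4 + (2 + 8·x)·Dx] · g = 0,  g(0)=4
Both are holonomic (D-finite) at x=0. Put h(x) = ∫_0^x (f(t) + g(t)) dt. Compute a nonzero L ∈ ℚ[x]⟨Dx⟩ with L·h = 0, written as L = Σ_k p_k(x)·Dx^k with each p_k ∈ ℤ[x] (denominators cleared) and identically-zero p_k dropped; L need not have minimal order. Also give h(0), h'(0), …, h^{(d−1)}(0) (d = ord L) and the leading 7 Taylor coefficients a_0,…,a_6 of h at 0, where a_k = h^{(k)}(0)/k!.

f: a_k = -2, -2, -1, -1/3, -1/12, -1/60, -1/360, …
g: a_k = 4, 8, -8, 16, -40, 112, -336, …
Weyl lclm of L_f,L_g ⇒ L₀ (ord ≤ 2).
h=∫h₀ ⇒ L = L₀·Dx.
L = (6 + 8·x)·Dx + (-5 - 8·x - 16·x^2)·Dx^2 + (-1 + 16·x^2)·Dx^3  (order 3).
h: a_k = 0, 2, 3, -3, 47/12, -481/60, 6719/360, …
ICs: h(0) = 0, h′(0) = 2, h′′(0) = 6.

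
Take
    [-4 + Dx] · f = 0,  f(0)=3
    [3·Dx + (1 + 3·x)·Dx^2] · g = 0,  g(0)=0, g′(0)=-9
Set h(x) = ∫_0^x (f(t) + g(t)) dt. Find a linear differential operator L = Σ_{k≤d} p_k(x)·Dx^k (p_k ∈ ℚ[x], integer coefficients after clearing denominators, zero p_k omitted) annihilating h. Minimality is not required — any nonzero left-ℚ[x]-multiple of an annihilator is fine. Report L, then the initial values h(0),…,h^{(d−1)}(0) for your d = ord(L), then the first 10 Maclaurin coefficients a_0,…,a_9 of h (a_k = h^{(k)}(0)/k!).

L = (-120 - 144·x)·Dx^2 + (2 - 96·x - 144·x^2)·Dx^3 + (7 + 33·x + 36·x^2)·Dx^4  (order 4).
h: a_k = 0, 3, 3/2, 25/2, 5/4, 371/20, -601/30, 11447/210, -13913/120, 2070811/7560, …
ICs: h(0) = 0, h′(0) = 3, h′′(0) = 3, h′′′(0) = 75.

f: a_k = 3, 12, 24, 32, 32, 128/5, 256/15, 1024/105, 512/105, 2048/945, …
g: a_k = 0, -9, 27/2, -27, 243/4, -729/5, 729/2, -6561/7, 19683/8, -6561, …
h₀=f+g: left-lcm gives L₀, ord ≤ 3.
∫: right-multiply L₀ by Dx.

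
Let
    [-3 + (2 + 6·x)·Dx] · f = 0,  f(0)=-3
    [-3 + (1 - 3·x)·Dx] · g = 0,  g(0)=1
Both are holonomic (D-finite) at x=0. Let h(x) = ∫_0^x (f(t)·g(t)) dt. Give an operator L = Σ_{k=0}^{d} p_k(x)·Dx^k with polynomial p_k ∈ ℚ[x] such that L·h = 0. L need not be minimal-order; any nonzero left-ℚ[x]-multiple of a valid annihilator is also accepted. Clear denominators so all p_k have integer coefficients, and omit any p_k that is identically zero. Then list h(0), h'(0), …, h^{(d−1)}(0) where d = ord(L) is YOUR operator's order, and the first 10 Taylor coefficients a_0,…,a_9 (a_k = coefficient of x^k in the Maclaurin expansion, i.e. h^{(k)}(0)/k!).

f: a_k = -3, -9/2, 27/8, -81/16, 1215/128, -5103/256, 45927/1024, -216513/2048, 8444007/32768, -42220035/65536, …
g: a_k = 1, 3, 9, 27, 81, 243, 729, 2187, 6561, 19683, …
Product ⇒ symmetric product L₀, ord ≤ 1.
h=∫h₀ ⇒ L = L₀·Dx.
L = (9 + 9·x)·Dx + (-2 + 18·x^2)·Dx^2  (order 2).
h: a_k = 0, -3, -27/4, -99/8, -1863/64, -43497/640, -88695/512, -3147093/7168, -19099071/16384, -100923489/32768, …
ICs: h(0) = 0, h′(0) = -3.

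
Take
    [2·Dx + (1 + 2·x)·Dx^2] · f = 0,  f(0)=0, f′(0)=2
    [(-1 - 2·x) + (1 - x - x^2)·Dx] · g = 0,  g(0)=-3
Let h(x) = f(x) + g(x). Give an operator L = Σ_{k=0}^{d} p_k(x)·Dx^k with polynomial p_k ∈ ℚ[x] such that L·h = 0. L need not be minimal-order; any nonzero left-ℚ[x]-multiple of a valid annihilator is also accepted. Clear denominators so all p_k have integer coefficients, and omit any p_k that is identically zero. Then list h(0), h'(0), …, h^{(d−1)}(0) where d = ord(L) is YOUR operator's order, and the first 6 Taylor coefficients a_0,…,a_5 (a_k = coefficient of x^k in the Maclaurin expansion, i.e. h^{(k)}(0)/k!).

L = (-34 - 92·x - 116·x^2 - 48·x^3 - 24·x^4)·Dx + (-5 - 60·x - 170·x^2 - 180·x^3 - 100·x^4 - 40·x^5)·Dx^2 + (3 + 11·x + 5·x^2 - 20·x^3 - 30·x^4 - 24·x^5 - 8·x^6)·Dx^3  (order 3).
h: a_k = -3, -1, -8, -19/3, -19, -88/5, …
ICs: h(0) = -3, h′(0) = -1, h′′(0) = -16.

f: a_k = 0, 2, -2, 8/3, -4, 32/5, …
g: a_k = -3, -3, -6, -9, -15, -24, …
f+g: L₀ = lclm(L_f,L_g), ord ≤ 2+1.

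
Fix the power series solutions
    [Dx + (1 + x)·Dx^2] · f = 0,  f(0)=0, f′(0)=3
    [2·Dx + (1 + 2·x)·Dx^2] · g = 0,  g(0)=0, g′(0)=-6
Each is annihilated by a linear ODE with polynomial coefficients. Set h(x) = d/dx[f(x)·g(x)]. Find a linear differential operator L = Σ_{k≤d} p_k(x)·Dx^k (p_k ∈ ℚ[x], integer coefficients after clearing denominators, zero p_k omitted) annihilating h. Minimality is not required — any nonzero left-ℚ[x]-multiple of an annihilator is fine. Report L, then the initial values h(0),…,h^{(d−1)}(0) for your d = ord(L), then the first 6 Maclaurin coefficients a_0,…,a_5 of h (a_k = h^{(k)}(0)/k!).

f: a_k = 0, 3, -3/2, 1, -3/4, 3/5, …
g: a_k = 0, -6, 6, -8, 12, -96/5, …
L₀ := L_f ⊗_s L_g (sym. prod.), ord ≤ 4.
h₀' ⇒ L via d/dx closure of L₀.
L = (20 + 48·x + 32·x^2) + (66 + 268·x + 360·x^2 + 160·x^3)·Dx + (32 + 180·x + 372·x^2 + 336·x^3 + 112·x^4)·Dx^2 + (3 + 22·x + 63·x^2 + 88·x^3 + 60·x^4 + 16·x^5)·Dx^3  (order 3).
h: a_k = 0, -36, 81, -156, 585/2, -2751/5, …
ICs: h(0) = 0, h′(0) = -36, h′′(0) = 162.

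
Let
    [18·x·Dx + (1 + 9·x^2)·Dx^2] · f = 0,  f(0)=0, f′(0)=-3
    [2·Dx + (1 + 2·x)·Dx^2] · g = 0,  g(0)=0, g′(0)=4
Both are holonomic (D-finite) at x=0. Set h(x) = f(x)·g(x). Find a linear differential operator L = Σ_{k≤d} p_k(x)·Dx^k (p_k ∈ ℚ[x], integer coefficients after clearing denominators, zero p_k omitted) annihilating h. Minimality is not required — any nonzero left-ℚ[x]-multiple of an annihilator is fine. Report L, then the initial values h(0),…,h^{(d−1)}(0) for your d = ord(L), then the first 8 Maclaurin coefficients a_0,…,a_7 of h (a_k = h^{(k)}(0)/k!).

L = (792 + 3024·x + 22680·x^2 + 102384·x^3 + 174960·x^4 + 151632·x^5 + 104976·x^7)·Dx + (332 + 4752·x + 28908·x^2 + 127008·x^3 + 351216·x^4 + 542376·x^5 + 408240·x^6 + 157464·x^7 + 367416·x^8)·Dx^2 + (44 + 916·x + 6696·x^2 + 27252·x^3 + 85860·x^4 + 193428·x^5 + 279936·x^6 + 224532·x^7 + 157464·x^8 + 209952·x^9)·Dx^3 + (10 + 76·x + 418·x^2 + 1728·x^3 + 5391·x^4 + 12960·x^5 + 24948·x^6 + 34992·x^7 + 29889·x^8 + 26244·x^9 + 26244·x^10)·Dx^4  (order 4).
h: a_k = 0, 0, -12, 12, 20, -12, -924/5, 932/5, …
ICs: h(0) = 0, h′(0) = 0, h′′(0) = -24, h′′′(0) = 72.

f: a_k = 0, -3, 0, 9, 0, -243/5, 0, 2187/7, …
g: a_k = 0, 4, -4, 16/3, -8, 64/5, -64/3, 256/7, …
Product ⇒ symmetric product L₀, ord ≤ 4.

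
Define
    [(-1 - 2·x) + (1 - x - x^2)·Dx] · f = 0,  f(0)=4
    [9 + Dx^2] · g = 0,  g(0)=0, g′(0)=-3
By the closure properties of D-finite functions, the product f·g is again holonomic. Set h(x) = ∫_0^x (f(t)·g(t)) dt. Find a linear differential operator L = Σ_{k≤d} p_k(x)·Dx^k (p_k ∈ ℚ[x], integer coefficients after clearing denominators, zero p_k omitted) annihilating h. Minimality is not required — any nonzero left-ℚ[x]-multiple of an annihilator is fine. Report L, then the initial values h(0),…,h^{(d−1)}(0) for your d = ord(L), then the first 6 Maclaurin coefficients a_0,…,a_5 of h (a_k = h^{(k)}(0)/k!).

L = (-7 + 9·x + 9·x^2)·Dx + (2 + 4·x)·Dx^2 + (-1 + x + x^2)·Dx^3  (order 3).
h: a_k = 0, 0, -6, -4, -3/2, -18/5, …
ICs: h(0) = 0, h′(0) = 0, h′′(0) = -12.

f: a_k = 4, 4, 8, 12, 20, 32, …
g: a_k = 0, -3, 0, 9/2, 0, -81/40, …
Sym-product of L_f,L_g gives L₀ (≤ ord 2).
h=∫₀ˣh₀: take L = L₀·Dx.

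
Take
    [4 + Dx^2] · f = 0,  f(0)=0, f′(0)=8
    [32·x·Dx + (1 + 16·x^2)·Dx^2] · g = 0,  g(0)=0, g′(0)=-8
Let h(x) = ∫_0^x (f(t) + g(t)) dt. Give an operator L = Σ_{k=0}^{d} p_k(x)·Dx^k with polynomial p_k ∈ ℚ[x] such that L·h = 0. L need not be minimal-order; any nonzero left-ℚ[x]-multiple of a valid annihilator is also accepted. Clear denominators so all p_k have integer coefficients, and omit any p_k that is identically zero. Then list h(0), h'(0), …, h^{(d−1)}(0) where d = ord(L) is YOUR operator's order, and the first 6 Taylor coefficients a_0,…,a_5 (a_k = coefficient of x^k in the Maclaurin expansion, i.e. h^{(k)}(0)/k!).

L = (-6016·x + 102400·x^3 + 32768·x^5)·Dx^2 + (-28 + 1216·x^2 + 27648·x^4 + 16384·x^6)·Dx^3 + (-1504·x + 25600·x^3 + 8192·x^5)·Dx^4 + (-7 + 304·x^2 + 6912·x^4 + 4096·x^6)·Dx^5  (order 5).
h: a_k = 0, 0, 0, 0, 28/3, 0, …
ICs: h(0) = 0, h′(0) = 0, h′′(0) = 0, h′′′(0) = 0, h′′′′(0) = 224.

f: a_k = 0, 8, 0, -16/3, 0, 16/15, …
g: a_k = 0, -8, 0, 128/3, 0, -2048/5, …
Sum ⇒ L₀ = lclm(L_f,L_g) in ℚ(x)⟨Dx⟩.
Integrate: L := L₀·Dx.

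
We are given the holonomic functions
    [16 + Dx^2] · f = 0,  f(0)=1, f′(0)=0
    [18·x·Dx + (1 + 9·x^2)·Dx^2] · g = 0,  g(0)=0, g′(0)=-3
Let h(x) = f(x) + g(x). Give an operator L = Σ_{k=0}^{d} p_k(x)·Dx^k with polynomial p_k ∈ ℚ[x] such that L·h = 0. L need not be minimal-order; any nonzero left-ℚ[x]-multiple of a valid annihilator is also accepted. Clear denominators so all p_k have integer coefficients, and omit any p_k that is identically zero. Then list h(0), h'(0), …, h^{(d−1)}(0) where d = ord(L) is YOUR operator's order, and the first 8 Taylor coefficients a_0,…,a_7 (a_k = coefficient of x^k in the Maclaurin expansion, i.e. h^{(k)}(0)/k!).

L = (-13248·x + 181440·x^3 + 186624·x^5)·Dx + (-16 + 6048·x^2 + 66096·x^4 + 93312·x^6)·Dx^2 + (-828·x + 11340·x^3 + 11664·x^5)·Dx^3 + (-1 + 378·x^2 + 4131·x^4 + 5832·x^6)·Dx^4  (order 4).
h: a_k = 1, -3, -8, 9, 32/3, -243/5, -256/45, 2187/7, …
ICs: h(0) = 1, h′(0) = -3, h′′(0) = -16, h′′′(0) = 54.

f: a_k = 1, 0, -8, 0, 32/3, 0, -256/45, 0, …
g: a_k = 0, -3, 0, 9, 0, -243/5, 0, 2187/7, …
f+g: L₀ = lclm(L_f,L_g), ord ≤ 2+2.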